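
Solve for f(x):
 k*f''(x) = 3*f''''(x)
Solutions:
 f(x) = C1 + C2*x + C3*exp(-sqrt(3)*sqrt(k)*x/3) + C4*exp(sqrt(3)*sqrt(k)*x/3)


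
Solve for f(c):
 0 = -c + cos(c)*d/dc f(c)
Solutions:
 f(c) = C1 + Integral(c/cos(c), c)


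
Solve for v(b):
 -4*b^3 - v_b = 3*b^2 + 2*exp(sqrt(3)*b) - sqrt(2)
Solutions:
 v(b) = C1 - b^4 - b^3 + sqrt(2)*b - 2*sqrt(3)*exp(sqrt(3)*b)/3


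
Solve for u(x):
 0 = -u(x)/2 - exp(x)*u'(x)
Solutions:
 u(x) = C1*exp(exp(-x)/2)


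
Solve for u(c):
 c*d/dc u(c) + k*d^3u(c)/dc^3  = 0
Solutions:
 u(c) = C1 + Integral(C2*airyai(c*(-1/k)^(1/3)) + C3*airybi(c*(-1/k)^(1/3)), c)


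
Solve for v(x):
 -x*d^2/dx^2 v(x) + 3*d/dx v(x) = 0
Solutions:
 v(x) = C1 + C2*x^4


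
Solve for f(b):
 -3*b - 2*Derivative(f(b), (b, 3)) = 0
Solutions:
 f(b) = C1 + C2*b + C3*b^2 - b^4/16


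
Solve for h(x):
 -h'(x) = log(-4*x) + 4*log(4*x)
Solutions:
 h(x) = C1 - 5*x*log(x) + x*(-10*log(2) + 5 - I*pi)


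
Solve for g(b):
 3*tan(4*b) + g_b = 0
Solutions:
 g(b) = C1 + 3*log(cos(4*b))/4


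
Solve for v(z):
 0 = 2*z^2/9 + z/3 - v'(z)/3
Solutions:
 v(z) = C1 + 2*z^3/9 + z^2/2


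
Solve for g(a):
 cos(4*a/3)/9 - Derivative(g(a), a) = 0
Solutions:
 g(a) = C1 + sin(4*a/3)/12


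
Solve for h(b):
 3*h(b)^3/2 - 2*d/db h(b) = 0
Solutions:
 h(b) = -sqrt(2)*sqrt(-1/(C1 + 3*b))
 h(b) = sqrt(2)*sqrt(-1/(C1 + 3*b))


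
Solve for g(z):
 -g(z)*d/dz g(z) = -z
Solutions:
 g(z) = -sqrt(C1 + z^2)
 g(z) = sqrt(C1 + z^2)


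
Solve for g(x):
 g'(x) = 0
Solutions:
 g(x) = C1


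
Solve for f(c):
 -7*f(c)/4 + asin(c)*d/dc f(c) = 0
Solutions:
 f(c) = C1*exp(7*Integral(1/asin(c), c)/4)


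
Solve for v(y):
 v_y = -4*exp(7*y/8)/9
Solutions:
 v(y) = C1 - 32*exp(7*y/8)/63


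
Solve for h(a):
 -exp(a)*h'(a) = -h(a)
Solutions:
 h(a) = C1*exp(-exp(-a))


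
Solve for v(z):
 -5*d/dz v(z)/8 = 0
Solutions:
 v(z) = C1


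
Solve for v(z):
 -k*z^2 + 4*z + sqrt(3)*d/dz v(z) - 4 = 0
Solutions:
 v(z) = C1 + sqrt(3)*k*z^3/9 - 2*sqrt(3)*z^2/3 + 4*sqrt(3)*z/3


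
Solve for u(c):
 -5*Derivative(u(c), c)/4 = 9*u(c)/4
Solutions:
 u(c) = C1*exp(-9*c/5)


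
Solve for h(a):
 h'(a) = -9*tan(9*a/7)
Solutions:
 h(a) = C1 + 7*log(cos(9*a/7))


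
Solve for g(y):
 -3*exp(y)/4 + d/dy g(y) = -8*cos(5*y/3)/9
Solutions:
 g(y) = C1 + 3*exp(y)/4 - 8*sin(5*y/3)/15


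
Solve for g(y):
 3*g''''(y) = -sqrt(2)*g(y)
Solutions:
 g(y) = (C1*sin(2^(5/8)*3^(3/4)*y/6) + C2*cos(2^(5/8)*3^(3/4)*y/6))*exp(-2^(5/8)*3^(3/4)*y/6) + (C3*sin(2^(5/8)*3^(3/4)*y/6) + C4*cos(2^(5/8)*3^(3/4)*y/6))*exp(2^(5/8)*3^(3/4)*y/6)


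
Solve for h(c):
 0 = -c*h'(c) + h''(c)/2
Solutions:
 h(c) = C1 + C2*erfi(c)


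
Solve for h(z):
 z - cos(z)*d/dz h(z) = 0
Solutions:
 h(z) = C1 + Integral(z/cos(z), z)


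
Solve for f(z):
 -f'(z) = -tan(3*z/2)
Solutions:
 f(z) = C1 - 2*log(cos(3*z/2))/3


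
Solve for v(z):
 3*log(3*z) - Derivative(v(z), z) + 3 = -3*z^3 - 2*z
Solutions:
 v(z) = C1 + 3*z^4/4 + z^2 + 3*z*log(z) + z*log(27)


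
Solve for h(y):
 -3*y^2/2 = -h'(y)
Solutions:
 h(y) = C1 + y^3/2


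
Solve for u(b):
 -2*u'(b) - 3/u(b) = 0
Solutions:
 u(b) = -sqrt(C1 - 3*b)
 u(b) = sqrt(C1 - 3*b)


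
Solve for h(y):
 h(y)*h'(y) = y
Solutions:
 h(y) = -sqrt(C1 + y^2)
 h(y) = sqrt(C1 + y^2)


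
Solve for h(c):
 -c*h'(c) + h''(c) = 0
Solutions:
 h(c) = C1 + C2*erfi(sqrt(2)*c/2)


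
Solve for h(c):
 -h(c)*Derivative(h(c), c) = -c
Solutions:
 h(c) = -sqrt(C1 + c^2)
 h(c) = sqrt(C1 + c^2)


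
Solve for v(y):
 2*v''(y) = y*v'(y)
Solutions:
 v(y) = C1 + C2*erfi(y/2)


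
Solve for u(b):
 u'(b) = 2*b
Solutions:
 u(b) = C1 + b^2


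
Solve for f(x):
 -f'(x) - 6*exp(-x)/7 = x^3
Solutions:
 f(x) = C1 - x^4/4 + 6*exp(-x)/7


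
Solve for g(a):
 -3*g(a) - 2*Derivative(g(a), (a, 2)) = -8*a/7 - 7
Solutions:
 g(a) = C1*sin(sqrt(6)*a/2) + C2*cos(sqrt(6)*a/2) + 8*a/21 + 7/3


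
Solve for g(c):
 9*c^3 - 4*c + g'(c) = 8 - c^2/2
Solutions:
 g(c) = C1 - 9*c^4/4 - c^3/6 + 2*c^2 + 8*c


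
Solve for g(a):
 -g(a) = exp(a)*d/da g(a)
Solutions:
 g(a) = C1*exp(exp(-a))


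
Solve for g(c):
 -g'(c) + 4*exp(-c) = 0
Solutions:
 g(c) = C1 - 4*exp(-c)


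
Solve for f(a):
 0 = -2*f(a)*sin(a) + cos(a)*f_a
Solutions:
 f(a) = C1/cos(a)^2


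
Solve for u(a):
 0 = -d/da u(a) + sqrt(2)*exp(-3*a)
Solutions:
 u(a) = C1 - sqrt(2)*exp(-3*a)/3


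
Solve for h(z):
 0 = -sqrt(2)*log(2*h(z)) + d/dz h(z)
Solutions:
 -sqrt(2)*Integral(1/(log(_y) + log(2)), (_y, h(z)))/2 = C1 - z


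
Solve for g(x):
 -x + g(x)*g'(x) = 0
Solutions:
 g(x) = -sqrt(C1 + x^2)
 g(x) = sqrt(C1 + x^2)


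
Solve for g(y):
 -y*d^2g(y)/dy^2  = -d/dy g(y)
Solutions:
 g(y) = C1 + C2*y^2


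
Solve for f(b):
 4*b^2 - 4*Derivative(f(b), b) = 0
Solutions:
 f(b) = C1 + b^3/3


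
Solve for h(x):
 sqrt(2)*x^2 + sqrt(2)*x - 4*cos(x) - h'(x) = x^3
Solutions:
 h(x) = C1 - x^4/4 + sqrt(2)*x^3/3 + sqrt(2)*x^2/2 - 4*sin(x)


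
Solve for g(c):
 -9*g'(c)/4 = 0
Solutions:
 g(c) = C1


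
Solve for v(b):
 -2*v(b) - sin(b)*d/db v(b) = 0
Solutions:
 v(b) = C1*(cos(b) + 1)/(cos(b) - 1)


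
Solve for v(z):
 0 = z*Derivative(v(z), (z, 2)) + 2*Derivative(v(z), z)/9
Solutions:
 v(z) = C1 + C2*z^(7/9)


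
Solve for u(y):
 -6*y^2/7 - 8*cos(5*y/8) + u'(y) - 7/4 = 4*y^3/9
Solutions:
 u(y) = C1 + y^4/9 + 2*y^3/7 + 7*y/4 + 64*sin(5*y/8)/5


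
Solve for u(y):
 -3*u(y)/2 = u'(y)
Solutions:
 u(y) = C1*exp(-3*y/2)


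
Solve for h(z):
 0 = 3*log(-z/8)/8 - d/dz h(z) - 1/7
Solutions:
 h(z) = C1 + 3*z*log(-z)/8 + z*(-63*log(2) - 29)/56


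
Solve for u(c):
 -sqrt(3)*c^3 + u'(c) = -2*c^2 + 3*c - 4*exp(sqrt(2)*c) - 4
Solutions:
 u(c) = C1 + sqrt(3)*c^4/4 - 2*c^3/3 + 3*c^2/2 - 4*c - 2*sqrt(2)*exp(sqrt(2)*c)


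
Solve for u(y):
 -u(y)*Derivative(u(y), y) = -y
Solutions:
 u(y) = -sqrt(C1 + y^2)
 u(y) = sqrt(C1 + y^2)


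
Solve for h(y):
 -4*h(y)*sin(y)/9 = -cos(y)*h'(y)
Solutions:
 h(y) = C1/cos(y)^(4/9)


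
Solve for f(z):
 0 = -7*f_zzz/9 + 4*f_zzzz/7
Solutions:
 f(z) = C1 + C2*z + C3*z^2 + C4*exp(49*z/36)


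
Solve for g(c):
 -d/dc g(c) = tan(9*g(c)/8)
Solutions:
 g(c) = -8*asin(C1*exp(-9*c/8))/9 + 8*pi/9
 g(c) = 8*asin(C1*exp(-9*c/8))/9


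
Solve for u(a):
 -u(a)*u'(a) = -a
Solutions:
 u(a) = -sqrt(C1 + a^2)
 u(a) = sqrt(C1 + a^2)


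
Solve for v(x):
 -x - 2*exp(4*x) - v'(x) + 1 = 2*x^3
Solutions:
 v(x) = C1 - x^4/2 - x^2/2 + x - exp(4*x)/2


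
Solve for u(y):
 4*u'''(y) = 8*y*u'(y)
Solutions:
 u(y) = C1 + Integral(C2*airyai(2^(1/3)*y) + C3*airybi(2^(1/3)*y), y)


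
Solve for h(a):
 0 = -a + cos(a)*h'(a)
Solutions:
 h(a) = C1 + Integral(a/cos(a), a)


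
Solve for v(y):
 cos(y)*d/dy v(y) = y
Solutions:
 v(y) = C1 + Integral(y/cos(y), y)


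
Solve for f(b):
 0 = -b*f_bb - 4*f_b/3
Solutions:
 f(b) = C1 + C2/b^(1/3)


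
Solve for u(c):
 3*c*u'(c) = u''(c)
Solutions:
 u(c) = C1 + C2*erfi(sqrt(6)*c/2)


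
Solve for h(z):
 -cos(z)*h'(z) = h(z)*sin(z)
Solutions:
 h(z) = C1*cos(z)


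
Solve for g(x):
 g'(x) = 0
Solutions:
 g(x) = C1


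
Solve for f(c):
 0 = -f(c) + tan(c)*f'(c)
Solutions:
 f(c) = C1*sin(c)


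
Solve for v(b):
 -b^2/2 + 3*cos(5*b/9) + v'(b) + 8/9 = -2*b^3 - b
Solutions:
 v(b) = C1 - b^4/2 + b^3/6 - b^2/2 - 8*b/9 - 27*sin(5*b/9)/5


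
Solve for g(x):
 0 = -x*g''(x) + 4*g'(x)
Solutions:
 g(x) = C1 + C2*x^5


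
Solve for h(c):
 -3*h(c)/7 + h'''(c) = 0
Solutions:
 h(c) = C3*exp(3^(1/3)*7^(2/3)*c/7) + (C1*sin(3^(5/6)*7^(2/3)*c/14) + C2*cos(3^(5/6)*7^(2/3)*c/14))*exp(-3^(1/3)*7^(2/3)*c/14)


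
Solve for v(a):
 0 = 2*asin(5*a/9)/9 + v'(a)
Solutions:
 v(a) = C1 - 2*a*asin(5*a/9)/9 - 2*sqrt(81 - 25*a^2)/45


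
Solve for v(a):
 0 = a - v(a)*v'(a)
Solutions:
 v(a) = -sqrt(C1 + a^2)
 v(a) = sqrt(C1 + a^2)


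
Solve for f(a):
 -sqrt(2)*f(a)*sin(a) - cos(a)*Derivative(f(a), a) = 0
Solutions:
 f(a) = C1*cos(a)^(sqrt(2))


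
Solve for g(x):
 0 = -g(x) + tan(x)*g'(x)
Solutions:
 g(x) = C1*sin(x)


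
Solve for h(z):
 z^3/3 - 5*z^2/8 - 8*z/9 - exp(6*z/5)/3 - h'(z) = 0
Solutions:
 h(z) = C1 + z^4/12 - 5*z^3/24 - 4*z^2/9 - 5*exp(6*z/5)/18


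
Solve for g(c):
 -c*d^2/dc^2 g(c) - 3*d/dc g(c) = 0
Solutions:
 g(c) = C1 + C2/c^2


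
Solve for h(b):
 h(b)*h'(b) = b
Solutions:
 h(b) = -sqrt(C1 + b^2)
 h(b) = sqrt(C1 + b^2)


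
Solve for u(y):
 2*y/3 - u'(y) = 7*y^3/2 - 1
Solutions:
 u(y) = C1 - 7*y^4/8 + y^2/3 + y


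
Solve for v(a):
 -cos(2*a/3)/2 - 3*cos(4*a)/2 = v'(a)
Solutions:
 v(a) = C1 - 3*sin(2*a/3)/4 - 3*sin(4*a)/8


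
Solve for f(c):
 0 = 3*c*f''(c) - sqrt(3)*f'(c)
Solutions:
 f(c) = C1 + C2*c^(sqrt(3)/3 + 1)


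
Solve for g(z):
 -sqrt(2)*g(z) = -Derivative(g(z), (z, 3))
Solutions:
 g(z) = C3*exp(2^(1/6)*z) + (C1*sin(2^(1/6)*sqrt(3)*z/2) + C2*cos(2^(1/6)*sqrt(3)*z/2))*exp(-2^(1/6)*z/2)


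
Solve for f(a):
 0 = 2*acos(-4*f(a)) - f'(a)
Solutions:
 Integral(1/acos(-4*_y), (_y, f(a))) = C1 + 2*a


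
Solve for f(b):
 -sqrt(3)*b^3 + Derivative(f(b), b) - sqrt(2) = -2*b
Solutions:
 f(b) = C1 + sqrt(3)*b^4/4 - b^2 + sqrt(2)*b


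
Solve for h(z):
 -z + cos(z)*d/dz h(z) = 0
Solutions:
 h(z) = C1 + Integral(z/cos(z), z)


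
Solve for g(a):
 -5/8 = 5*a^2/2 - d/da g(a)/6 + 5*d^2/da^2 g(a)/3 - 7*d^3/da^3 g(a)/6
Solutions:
 g(a) = C1 + C2*exp(a*(5 - 3*sqrt(2))/7) + C3*exp(a*(3*sqrt(2) + 5)/7) + 5*a^3 + 150*a^2 + 11175*a/4


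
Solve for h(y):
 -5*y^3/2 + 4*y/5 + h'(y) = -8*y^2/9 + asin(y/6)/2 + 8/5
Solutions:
 h(y) = C1 + 5*y^4/8 - 8*y^3/27 - 2*y^2/5 + y*asin(y/6)/2 + 8*y/5 + sqrt(36 - y^2)/2


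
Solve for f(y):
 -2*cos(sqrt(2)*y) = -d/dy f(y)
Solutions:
 f(y) = C1 + sqrt(2)*sin(sqrt(2)*y)


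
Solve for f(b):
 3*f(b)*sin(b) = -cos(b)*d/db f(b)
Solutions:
 f(b) = C1*cos(b)^3


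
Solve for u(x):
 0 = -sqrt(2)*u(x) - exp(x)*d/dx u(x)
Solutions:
 u(x) = C1*exp(sqrt(2)*exp(-x))


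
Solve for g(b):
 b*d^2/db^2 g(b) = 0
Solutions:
 g(b) = C1 + C2*b


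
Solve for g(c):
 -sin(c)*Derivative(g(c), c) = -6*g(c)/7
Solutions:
 g(c) = C1*(cos(c) - 1)^(3/7)/(cos(c) + 1)^(3/7)


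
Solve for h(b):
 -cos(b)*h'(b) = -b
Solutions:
 h(b) = C1 + Integral(b/cos(b), b)


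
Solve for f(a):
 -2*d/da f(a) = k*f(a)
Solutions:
 f(a) = C1*exp(-a*k/2)


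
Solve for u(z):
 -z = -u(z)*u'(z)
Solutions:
 u(z) = -sqrt(C1 + z^2)
 u(z) = sqrt(C1 + z^2)


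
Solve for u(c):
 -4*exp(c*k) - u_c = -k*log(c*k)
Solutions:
 u(c) = C1 + c*k*log(c*k) - c*k + Piecewise((-4*exp(c*k)/k, Ne(k, 0)), (-4*c, True))


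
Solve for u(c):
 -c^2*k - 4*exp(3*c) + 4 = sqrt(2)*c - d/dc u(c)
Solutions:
 u(c) = C1 + c^3*k/3 + sqrt(2)*c^2/2 - 4*c + 4*exp(3*c)/3


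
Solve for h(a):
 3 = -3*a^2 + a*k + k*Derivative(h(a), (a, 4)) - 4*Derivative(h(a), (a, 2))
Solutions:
 h(a) = C1 + C2*a + C3*exp(-2*a*sqrt(1/k)) + C4*exp(2*a*sqrt(1/k)) - a^4/16 + a^3*k/24 + 3*a^2*(-k - 2)/16


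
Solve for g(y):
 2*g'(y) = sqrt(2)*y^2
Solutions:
 g(y) = C1 + sqrt(2)*y^3/6


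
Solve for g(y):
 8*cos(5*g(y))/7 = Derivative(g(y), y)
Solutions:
 -8*y/7 - log(sin(5*g(y)) - 1)/10 + log(sin(5*g(y)) + 1)/10 = C1


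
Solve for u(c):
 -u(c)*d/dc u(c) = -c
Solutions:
 u(c) = -sqrt(C1 + c^2)
 u(c) = sqrt(C1 + c^2)


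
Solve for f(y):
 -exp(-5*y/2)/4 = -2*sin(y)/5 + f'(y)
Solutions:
 f(y) = C1 - 2*cos(y)/5 + exp(-5*y/2)/10


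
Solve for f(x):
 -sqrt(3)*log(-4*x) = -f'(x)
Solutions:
 f(x) = C1 + sqrt(3)*x*log(-x) + sqrt(3)*x*(-1 + 2*log(2))


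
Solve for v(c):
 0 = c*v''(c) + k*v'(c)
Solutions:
 v(c) = C1 + c^(1 - re(k))*(C2*sin(log(c)*Abs(im(k))) + C3*cos(log(c)*im(k)))


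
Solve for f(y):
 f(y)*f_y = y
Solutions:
 f(y) = -sqrt(C1 + y^2)
 f(y) = sqrt(C1 + y^2)


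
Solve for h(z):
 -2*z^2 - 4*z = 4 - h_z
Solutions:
 h(z) = C1 + 2*z^3/3 + 2*z^2 + 4*z


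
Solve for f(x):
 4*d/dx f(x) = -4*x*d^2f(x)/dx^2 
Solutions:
 f(x) = C1 + C2*log(x)


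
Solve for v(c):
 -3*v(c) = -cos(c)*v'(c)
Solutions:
 v(c) = C1*(sin(c) + 1)^(3/2)/(sin(c) - 1)^(3/2)


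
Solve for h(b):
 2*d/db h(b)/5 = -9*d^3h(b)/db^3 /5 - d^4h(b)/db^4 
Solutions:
 h(b) = C1 + C2*exp(b*(-6 + 9/(5*sqrt(79) + 52)^(1/3) + (5*sqrt(79) + 52)^(1/3))/10)*sin(sqrt(3)*b*(-(5*sqrt(79) + 52)^(1/3) + 9/(5*sqrt(79) + 52)^(1/3))/10) + C3*exp(b*(-6 + 9/(5*sqrt(79) + 52)^(1/3) + (5*sqrt(79) + 52)^(1/3))/10)*cos(sqrt(3)*b*(-(5*sqrt(79) + 52)^(1/3) + 9/(5*sqrt(79) + 52)^(1/3))/10) + C4*exp(-b*(9/(5*sqrt(79) + 52)^(1/3) + 3 + (5*sqrt(79) + 52)^(1/3))/5)


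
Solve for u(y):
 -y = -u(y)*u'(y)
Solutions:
 u(y) = -sqrt(C1 + y^2)
 u(y) = sqrt(C1 + y^2)


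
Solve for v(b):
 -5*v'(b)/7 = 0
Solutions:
 v(b) = C1


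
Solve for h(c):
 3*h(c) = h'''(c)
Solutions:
 h(c) = C3*exp(3^(1/3)*c) + (C1*sin(3^(5/6)*c/2) + C2*cos(3^(5/6)*c/2))*exp(-3^(1/3)*c/2)


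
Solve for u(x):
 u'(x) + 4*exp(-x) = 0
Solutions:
 u(x) = C1 + 4*exp(-x)


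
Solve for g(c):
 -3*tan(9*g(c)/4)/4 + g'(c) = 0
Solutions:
 g(c) = -4*asin(C1*exp(27*c/16))/9 + 4*pi/9
 g(c) = 4*asin(C1*exp(27*c/16))/9


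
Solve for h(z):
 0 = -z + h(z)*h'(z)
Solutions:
 h(z) = -sqrt(C1 + z^2)
 h(z) = sqrt(C1 + z^2)


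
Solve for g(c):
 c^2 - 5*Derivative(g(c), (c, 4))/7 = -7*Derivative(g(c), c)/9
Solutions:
 g(c) = C1 + C4*exp(7^(2/3)*75^(1/3)*c/15) - 3*c^3/7 + (C2*sin(3^(5/6)*35^(2/3)*c/30) + C3*cos(3^(5/6)*35^(2/3)*c/30))*exp(-7^(2/3)*75^(1/3)*c/30)


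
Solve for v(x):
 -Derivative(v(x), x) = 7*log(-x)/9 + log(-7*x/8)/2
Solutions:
 v(x) = C1 - 23*x*log(-x)/18 + x*(-9*log(7) + 27*log(2) + 23)/18


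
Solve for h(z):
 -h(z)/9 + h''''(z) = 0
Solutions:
 h(z) = C1*exp(-sqrt(3)*z/3) + C2*exp(sqrt(3)*z/3) + C3*sin(sqrt(3)*z/3) + C4*cos(sqrt(3)*z/3)


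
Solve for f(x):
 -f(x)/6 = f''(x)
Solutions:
 f(x) = C1*sin(sqrt(6)*x/6) + C2*cos(sqrt(6)*x/6)


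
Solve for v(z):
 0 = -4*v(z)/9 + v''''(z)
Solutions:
 v(z) = C1*exp(-sqrt(6)*z/3) + C2*exp(sqrt(6)*z/3) + C3*sin(sqrt(6)*z/3) + C4*cos(sqrt(6)*z/3)


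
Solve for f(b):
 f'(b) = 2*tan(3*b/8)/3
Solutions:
 f(b) = C1 - 16*log(cos(3*b/8))/9


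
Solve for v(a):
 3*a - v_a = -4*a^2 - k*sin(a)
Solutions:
 v(a) = C1 + 4*a^3/3 + 3*a^2/2 - k*cos(a)


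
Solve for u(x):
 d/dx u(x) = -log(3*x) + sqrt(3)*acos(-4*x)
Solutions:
 u(x) = C1 - x*log(x) - x*log(3) + x + sqrt(3)*(x*acos(-4*x) + sqrt(1 - 16*x^2)/4)


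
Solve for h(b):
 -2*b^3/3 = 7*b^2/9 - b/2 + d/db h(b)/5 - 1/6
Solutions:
 h(b) = C1 - 5*b^4/6 - 35*b^3/27 + 5*b^2/4 + 5*b/6


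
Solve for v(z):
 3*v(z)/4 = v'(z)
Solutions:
 v(z) = C1*exp(3*z/4)


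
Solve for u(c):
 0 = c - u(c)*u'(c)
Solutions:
 u(c) = -sqrt(C1 + c^2)
 u(c) = sqrt(C1 + c^2)


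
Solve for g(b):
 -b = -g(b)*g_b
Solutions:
 g(b) = -sqrt(C1 + b^2)
 g(b) = sqrt(C1 + b^2)


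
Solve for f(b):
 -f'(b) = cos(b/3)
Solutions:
 f(b) = C1 - 3*sin(b/3)


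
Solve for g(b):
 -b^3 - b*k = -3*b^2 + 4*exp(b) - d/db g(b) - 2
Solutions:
 g(b) = C1 + b^4/4 - b^3 + b^2*k/2 - 2*b + 4*exp(b)


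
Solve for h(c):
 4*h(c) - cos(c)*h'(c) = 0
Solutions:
 h(c) = C1*(sin(c)^2 + 2*sin(c) + 1)/(sin(c)^2 - 2*sin(c) + 1)


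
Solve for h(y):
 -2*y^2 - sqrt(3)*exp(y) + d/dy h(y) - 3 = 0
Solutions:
 h(y) = C1 + 2*y^3/3 + 3*y + sqrt(3)*exp(y)


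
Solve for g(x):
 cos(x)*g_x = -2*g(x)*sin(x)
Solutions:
 g(x) = C1*cos(x)^2


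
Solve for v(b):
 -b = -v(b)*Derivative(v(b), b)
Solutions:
 v(b) = -sqrt(C1 + b^2)
 v(b) = sqrt(C1 + b^2)


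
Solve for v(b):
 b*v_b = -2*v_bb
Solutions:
 v(b) = C1 + C2*erf(b/2)


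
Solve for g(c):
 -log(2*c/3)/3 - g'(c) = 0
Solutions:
 g(c) = C1 - c*log(c)/3 - c*log(2)/3 + c/3 + c*log(3)/3


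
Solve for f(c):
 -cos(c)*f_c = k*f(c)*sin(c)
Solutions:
 f(c) = C1*exp(k*log(cos(c)))


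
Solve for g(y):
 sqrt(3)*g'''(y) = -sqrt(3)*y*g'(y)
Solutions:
 g(y) = C1 + Integral(C2*airyai(-y) + C3*airybi(-y), y)


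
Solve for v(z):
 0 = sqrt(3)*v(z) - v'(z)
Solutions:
 v(z) = C1*exp(sqrt(3)*z)


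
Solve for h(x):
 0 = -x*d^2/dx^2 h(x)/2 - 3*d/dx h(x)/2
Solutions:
 h(x) = C1 + C2/x^2


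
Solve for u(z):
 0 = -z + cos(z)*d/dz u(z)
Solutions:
 u(z) = C1 + Integral(z/cos(z), z)


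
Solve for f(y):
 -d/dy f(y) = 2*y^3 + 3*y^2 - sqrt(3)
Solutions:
 f(y) = C1 - y^4/2 - y^3 + sqrt(3)*y


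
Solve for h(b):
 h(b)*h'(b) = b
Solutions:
 h(b) = -sqrt(C1 + b^2)
 h(b) = sqrt(C1 + b^2)


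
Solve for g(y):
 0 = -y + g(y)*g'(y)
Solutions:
 g(y) = -sqrt(C1 + y^2)
 g(y) = sqrt(C1 + y^2)


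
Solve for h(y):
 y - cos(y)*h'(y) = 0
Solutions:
 h(y) = C1 + Integral(y/cos(y), y)


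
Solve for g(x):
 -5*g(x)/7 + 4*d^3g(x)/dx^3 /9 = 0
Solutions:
 g(x) = C3*exp(4410^(1/3)*x/14) + (C1*sin(3*3^(1/6)*490^(1/3)*x/28) + C2*cos(3*3^(1/6)*490^(1/3)*x/28))*exp(-4410^(1/3)*x/28)


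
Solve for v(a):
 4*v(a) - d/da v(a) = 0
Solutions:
 v(a) = C1*exp(4*a)


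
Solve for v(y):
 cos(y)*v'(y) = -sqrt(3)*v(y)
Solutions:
 v(y) = C1*(sin(y) - 1)^(sqrt(3)/2)/(sin(y) + 1)^(sqrt(3)/2)


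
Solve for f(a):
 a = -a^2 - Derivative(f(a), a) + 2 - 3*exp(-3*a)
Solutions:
 f(a) = C1 - a^3/3 - a^2/2 + 2*a + exp(-3*a)


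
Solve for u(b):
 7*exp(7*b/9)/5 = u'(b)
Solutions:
 u(b) = C1 + 9*exp(7*b/9)/5


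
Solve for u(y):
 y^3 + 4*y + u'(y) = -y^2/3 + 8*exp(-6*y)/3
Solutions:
 u(y) = C1 - y^4/4 - y^3/9 - 2*y^2 - 4*exp(-6*y)/9


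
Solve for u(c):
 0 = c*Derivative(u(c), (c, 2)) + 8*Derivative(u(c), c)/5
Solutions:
 u(c) = C1 + C2/c^(3/5)


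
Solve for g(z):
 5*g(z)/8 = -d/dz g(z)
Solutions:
 g(z) = C1*exp(-5*z/8)


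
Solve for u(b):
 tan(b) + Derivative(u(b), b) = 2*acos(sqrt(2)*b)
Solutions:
 u(b) = C1 + 2*b*acos(sqrt(2)*b) - sqrt(2)*sqrt(1 - 2*b^2) + log(cos(b))


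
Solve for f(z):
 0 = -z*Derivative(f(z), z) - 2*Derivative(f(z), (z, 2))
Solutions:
 f(z) = C1 + C2*erf(z/2)


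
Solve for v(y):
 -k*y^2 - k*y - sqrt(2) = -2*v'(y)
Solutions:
 v(y) = C1 + k*y^3/6 + k*y^2/4 + sqrt(2)*y/2


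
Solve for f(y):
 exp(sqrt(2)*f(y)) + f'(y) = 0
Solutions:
 f(y) = sqrt(2)*(2*log(1/(C1 + y)) - log(2))/4


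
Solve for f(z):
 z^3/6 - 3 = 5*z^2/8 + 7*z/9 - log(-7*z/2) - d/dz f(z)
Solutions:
 f(z) = C1 - z^4/24 + 5*z^3/24 + 7*z^2/18 - z*log(-z) + z*(-log(7) + log(2) + 4)


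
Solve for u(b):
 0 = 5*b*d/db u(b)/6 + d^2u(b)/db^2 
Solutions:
 u(b) = C1 + C2*erf(sqrt(15)*b/6)


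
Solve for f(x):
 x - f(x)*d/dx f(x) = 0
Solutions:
 f(x) = -sqrt(C1 + x^2)
 f(x) = sqrt(C1 + x^2)


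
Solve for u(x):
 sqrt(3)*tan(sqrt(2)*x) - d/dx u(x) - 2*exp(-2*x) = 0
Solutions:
 u(x) = C1 + sqrt(6)*log(tan(sqrt(2)*x)^2 + 1)/4 + exp(-2*x)


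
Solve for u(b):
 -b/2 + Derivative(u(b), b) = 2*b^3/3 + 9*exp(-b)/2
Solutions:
 u(b) = C1 + b^4/6 + b^2/4 - 9*exp(-b)/2


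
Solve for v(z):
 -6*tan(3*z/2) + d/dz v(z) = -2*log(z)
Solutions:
 v(z) = C1 - 2*z*log(z) + 2*z - 4*log(cos(3*z/2))


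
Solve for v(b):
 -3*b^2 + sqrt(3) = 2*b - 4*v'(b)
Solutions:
 v(b) = C1 + b^3/4 + b^2/4 - sqrt(3)*b/4


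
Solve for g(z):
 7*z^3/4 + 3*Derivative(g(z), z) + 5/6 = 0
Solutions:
 g(z) = C1 - 7*z^4/48 - 5*z/18


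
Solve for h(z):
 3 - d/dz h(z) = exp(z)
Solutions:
 h(z) = C1 + 3*z - exp(z)


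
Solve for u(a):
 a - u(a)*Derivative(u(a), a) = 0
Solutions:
 u(a) = -sqrt(C1 + a^2)
 u(a) = sqrt(C1 + a^2)


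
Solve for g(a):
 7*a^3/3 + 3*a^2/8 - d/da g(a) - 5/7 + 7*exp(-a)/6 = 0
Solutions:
 g(a) = C1 + 7*a^4/12 + a^3/8 - 5*a/7 - 7*exp(-a)/6


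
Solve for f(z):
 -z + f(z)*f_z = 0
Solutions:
 f(z) = -sqrt(C1 + z^2)
 f(z) = sqrt(C1 + z^2)


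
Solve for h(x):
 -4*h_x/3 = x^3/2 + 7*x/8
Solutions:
 h(x) = C1 - 3*x^4/32 - 21*x^2/64


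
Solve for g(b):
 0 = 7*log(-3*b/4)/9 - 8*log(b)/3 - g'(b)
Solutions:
 g(b) = C1 - 17*b*log(b)/9 + b*(-14*log(2) + 7*log(3) + 17 + 7*I*pi)/9


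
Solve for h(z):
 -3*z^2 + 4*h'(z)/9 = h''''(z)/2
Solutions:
 h(z) = C1 + C4*exp(2*3^(1/3)*z/3) + 9*z^3/4 + (C2*sin(3^(5/6)*z/3) + C3*cos(3^(5/6)*z/3))*exp(-3^(1/3)*z/3)


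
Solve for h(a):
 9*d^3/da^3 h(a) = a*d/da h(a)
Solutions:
 h(a) = C1 + Integral(C2*airyai(3^(1/3)*a/3) + C3*airybi(3^(1/3)*a/3), a)


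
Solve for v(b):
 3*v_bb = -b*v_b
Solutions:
 v(b) = C1 + C2*erf(sqrt(6)*b/6)


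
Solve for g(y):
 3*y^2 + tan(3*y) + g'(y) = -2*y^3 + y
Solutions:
 g(y) = C1 - y^4/2 - y^3 + y^2/2 + log(cos(3*y))/3


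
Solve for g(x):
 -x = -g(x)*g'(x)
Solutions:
 g(x) = -sqrt(C1 + x^2)
 g(x) = sqrt(C1 + x^2)


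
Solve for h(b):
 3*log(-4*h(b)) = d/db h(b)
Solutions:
 -Integral(1/(log(-_y) + 2*log(2)), (_y, h(b)))/3 = C1 - b


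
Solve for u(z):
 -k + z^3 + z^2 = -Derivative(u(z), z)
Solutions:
 u(z) = C1 + k*z - z^4/4 - z^3/3


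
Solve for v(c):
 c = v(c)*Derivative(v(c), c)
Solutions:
 v(c) = -sqrt(C1 + c^2)
 v(c) = sqrt(C1 + c^2)


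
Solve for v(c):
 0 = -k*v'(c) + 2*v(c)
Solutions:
 v(c) = C1*exp(2*c/k)


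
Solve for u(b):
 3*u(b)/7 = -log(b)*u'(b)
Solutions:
 u(b) = C1*exp(-3*li(b)/7)


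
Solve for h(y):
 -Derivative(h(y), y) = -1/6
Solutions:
 h(y) = C1 + y/6


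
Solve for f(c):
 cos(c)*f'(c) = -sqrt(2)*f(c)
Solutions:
 f(c) = C1*(sin(c) - 1)^(sqrt(2)/2)/(sin(c) + 1)^(sqrt(2)/2)


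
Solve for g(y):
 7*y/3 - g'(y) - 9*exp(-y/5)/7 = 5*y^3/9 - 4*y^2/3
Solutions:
 g(y) = C1 - 5*y^4/36 + 4*y^3/9 + 7*y^2/6 + 45*exp(-y/5)/7


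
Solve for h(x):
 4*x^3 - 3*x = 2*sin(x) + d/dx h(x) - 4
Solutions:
 h(x) = C1 + x^4 - 3*x^2/2 + 4*x + 2*cos(x)


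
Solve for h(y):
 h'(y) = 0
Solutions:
 h(y) = C1


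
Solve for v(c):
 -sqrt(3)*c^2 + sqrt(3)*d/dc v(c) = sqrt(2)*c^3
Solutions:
 v(c) = C1 + sqrt(6)*c^4/12 + c^3/3


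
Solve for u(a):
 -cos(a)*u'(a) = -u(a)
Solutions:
 u(a) = C1*sqrt(sin(a) + 1)/sqrt(sin(a) - 1)


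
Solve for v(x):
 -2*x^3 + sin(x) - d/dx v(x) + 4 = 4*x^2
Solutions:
 v(x) = C1 - x^4/2 - 4*x^3/3 + 4*x - cos(x)


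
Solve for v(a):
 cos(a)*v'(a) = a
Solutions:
 v(a) = C1 + Integral(a/cos(a), a)


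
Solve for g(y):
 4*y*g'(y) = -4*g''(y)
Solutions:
 g(y) = C1 + C2*erf(sqrt(2)*y/2)


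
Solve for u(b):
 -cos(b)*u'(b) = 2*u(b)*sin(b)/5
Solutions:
 u(b) = C1*cos(b)^(2/5)


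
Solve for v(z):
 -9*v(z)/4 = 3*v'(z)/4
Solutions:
 v(z) = C1*exp(-3*z)


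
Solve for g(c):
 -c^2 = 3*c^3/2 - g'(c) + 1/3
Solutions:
 g(c) = C1 + 3*c^4/8 + c^3/3 + c/3


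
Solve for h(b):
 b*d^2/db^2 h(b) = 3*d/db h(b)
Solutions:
 h(b) = C1 + C2*b^4


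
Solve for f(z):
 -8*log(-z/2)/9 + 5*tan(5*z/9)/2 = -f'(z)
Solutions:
 f(z) = C1 + 8*z*log(-z)/9 - 8*z/9 - 8*z*log(2)/9 + 9*log(cos(5*z/9))/2


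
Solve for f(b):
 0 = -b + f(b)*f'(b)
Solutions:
 f(b) = -sqrt(C1 + b^2)
 f(b) = sqrt(C1 + b^2)


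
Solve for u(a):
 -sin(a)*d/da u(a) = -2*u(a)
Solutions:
 u(a) = C1*(cos(a) - 1)/(cos(a) + 1)


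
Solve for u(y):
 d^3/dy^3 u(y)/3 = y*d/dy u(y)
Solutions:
 u(y) = C1 + Integral(C2*airyai(3^(1/3)*y) + C3*airybi(3^(1/3)*y), y)


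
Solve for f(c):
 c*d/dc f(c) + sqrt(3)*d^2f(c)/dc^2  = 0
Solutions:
 f(c) = C1 + C2*erf(sqrt(2)*3^(3/4)*c/6)


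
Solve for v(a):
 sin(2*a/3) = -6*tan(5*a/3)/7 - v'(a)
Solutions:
 v(a) = C1 + 18*log(cos(5*a/3))/35 + 3*cos(2*a/3)/2


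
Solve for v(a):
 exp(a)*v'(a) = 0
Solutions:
 v(a) = C1


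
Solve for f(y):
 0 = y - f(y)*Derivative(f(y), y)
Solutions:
 f(y) = -sqrt(C1 + y^2)
 f(y) = sqrt(C1 + y^2)


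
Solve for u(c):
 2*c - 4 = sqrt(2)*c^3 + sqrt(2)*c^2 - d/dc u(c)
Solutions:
 u(c) = C1 + sqrt(2)*c^4/4 + sqrt(2)*c^3/3 - c^2 + 4*c


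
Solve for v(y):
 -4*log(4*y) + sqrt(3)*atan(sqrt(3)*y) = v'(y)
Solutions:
 v(y) = C1 - 4*y*log(y) - 8*y*log(2) + 4*y + sqrt(3)*(y*atan(sqrt(3)*y) - sqrt(3)*log(3*y^2 + 1)/6)


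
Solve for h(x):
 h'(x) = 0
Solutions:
 h(x) = C1


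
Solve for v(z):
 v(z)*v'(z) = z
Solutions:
 v(z) = -sqrt(C1 + z^2)
 v(z) = sqrt(C1 + z^2)


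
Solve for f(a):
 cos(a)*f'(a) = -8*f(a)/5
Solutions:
 f(a) = C1*(sin(a) - 1)^(4/5)/(sin(a) + 1)^(4/5)


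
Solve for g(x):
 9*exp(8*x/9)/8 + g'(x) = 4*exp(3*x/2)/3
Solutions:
 g(x) = C1 - 81*exp(8*x/9)/64 + 8*exp(3*x/2)/9


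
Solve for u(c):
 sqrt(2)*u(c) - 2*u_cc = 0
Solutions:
 u(c) = C1*exp(-2^(3/4)*c/2) + C2*exp(2^(3/4)*c/2)


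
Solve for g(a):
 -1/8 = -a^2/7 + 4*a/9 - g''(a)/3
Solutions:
 g(a) = C1 + C2*a - a^4/28 + 2*a^3/9 + 3*a^2/16


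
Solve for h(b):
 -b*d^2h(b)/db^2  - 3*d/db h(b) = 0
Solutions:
 h(b) = C1 + C2/b^2


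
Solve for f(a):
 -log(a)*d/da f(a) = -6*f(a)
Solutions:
 f(a) = C1*exp(6*li(a))


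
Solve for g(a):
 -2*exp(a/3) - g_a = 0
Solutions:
 g(a) = C1 - 6*exp(a/3)


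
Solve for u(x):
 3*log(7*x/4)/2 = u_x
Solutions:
 u(x) = C1 + 3*x*log(x)/2 - 3*x*log(2) - 3*x/2 + 3*x*log(7)/2


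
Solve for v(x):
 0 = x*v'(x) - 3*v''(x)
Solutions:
 v(x) = C1 + C2*erfi(sqrt(6)*x/6)


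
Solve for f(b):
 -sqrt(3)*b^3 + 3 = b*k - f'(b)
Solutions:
 f(b) = C1 + sqrt(3)*b^4/4 + b^2*k/2 - 3*b


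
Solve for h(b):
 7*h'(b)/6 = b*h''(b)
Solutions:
 h(b) = C1 + C2*b^(13/6)


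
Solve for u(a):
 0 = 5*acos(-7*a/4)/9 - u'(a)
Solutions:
 u(a) = C1 + 5*a*acos(-7*a/4)/9 + 5*sqrt(16 - 49*a^2)/63


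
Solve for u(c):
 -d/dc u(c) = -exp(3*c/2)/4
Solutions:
 u(c) = C1 + exp(3*c/2)/6


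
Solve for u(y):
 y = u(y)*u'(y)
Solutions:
 u(y) = -sqrt(C1 + y^2)
 u(y) = sqrt(C1 + y^2)


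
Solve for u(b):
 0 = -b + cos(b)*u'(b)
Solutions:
 u(b) = C1 + Integral(b/cos(b), b)


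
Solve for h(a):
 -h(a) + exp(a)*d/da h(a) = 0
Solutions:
 h(a) = C1*exp(-exp(-a))


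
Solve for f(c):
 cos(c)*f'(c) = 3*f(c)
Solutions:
 f(c) = C1*(sin(c) + 1)^(3/2)/(sin(c) - 1)^(3/2)


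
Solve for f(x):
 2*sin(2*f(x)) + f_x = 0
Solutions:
 f(x) = pi - acos((-C1 - exp(8*x))/(C1 - exp(8*x)))/2
 f(x) = acos((-C1 - exp(8*x))/(C1 - exp(8*x)))/2


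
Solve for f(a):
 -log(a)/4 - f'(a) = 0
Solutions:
 f(a) = C1 - a*log(a)/4 + a/4


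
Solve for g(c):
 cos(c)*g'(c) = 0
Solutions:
 g(c) = C1


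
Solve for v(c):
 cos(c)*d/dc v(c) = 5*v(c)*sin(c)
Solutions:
 v(c) = C1/cos(c)^5


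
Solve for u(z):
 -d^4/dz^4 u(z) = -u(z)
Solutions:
 u(z) = C1*exp(-z) + C2*exp(z) + C3*sin(z) + C4*cos(z)


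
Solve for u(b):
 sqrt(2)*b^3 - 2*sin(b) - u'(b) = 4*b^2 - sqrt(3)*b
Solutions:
 u(b) = C1 + sqrt(2)*b^4/4 - 4*b^3/3 + sqrt(3)*b^2/2 + 2*cos(b)


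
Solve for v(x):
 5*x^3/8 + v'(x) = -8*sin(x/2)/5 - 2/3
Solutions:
 v(x) = C1 - 5*x^4/32 - 2*x/3 + 16*cos(x/2)/5


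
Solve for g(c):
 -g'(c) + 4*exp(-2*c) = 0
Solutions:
 g(c) = C1 - 2*exp(-2*c)


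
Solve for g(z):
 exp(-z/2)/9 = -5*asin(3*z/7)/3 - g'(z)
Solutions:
 g(z) = C1 - 5*z*asin(3*z/7)/3 - 5*sqrt(49 - 9*z^2)/9 + 2*exp(-z/2)/9


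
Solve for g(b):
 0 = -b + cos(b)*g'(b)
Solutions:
 g(b) = C1 + Integral(b/cos(b), b)


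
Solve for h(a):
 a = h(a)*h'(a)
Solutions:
 h(a) = -sqrt(C1 + a^2)
 h(a) = sqrt(C1 + a^2)


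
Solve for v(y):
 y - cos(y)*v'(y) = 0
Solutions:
 v(y) = C1 + Integral(y/cos(y), y)


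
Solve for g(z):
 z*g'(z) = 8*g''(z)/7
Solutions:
 g(z) = C1 + C2*erfi(sqrt(7)*z/4)


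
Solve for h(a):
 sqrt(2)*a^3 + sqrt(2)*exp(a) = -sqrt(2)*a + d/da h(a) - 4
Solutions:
 h(a) = C1 + sqrt(2)*a^4/4 + sqrt(2)*a^2/2 + 4*a + sqrt(2)*exp(a)


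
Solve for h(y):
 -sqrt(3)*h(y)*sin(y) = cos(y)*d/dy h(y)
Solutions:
 h(y) = C1*cos(y)^(sqrt(3))


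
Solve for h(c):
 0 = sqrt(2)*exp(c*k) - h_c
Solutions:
 h(c) = C1 + sqrt(2)*exp(c*k)/k


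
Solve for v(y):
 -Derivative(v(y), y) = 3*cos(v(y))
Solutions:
 v(y) = pi - asin((C1 + exp(6*y))/(C1 - exp(6*y)))
 v(y) = asin((C1 + exp(6*y))/(C1 - exp(6*y)))


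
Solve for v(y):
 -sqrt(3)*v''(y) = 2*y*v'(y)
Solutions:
 v(y) = C1 + C2*erf(3^(3/4)*y/3)


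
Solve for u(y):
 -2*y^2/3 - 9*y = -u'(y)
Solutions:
 u(y) = C1 + 2*y^3/9 + 9*y^2/2


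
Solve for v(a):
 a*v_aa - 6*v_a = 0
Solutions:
 v(a) = C1 + C2*a^7


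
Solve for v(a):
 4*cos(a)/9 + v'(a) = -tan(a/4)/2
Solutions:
 v(a) = C1 + 2*log(cos(a/4)) - 4*sin(a)/9


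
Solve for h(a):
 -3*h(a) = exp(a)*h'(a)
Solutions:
 h(a) = C1*exp(3*exp(-a))


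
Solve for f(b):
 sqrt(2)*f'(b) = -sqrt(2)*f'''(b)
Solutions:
 f(b) = C1 + C2*sin(b) + C3*cos(b)


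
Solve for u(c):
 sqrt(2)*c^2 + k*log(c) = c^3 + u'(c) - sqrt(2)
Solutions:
 u(c) = C1 - c^4/4 + sqrt(2)*c^3/3 + c*k*log(c) - c*k + sqrt(2)*c


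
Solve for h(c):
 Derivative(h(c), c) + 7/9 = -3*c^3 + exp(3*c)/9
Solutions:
 h(c) = C1 - 3*c^4/4 - 7*c/9 + exp(3*c)/27


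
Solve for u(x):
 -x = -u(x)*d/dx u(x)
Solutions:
 u(x) = -sqrt(C1 + x^2)
 u(x) = sqrt(C1 + x^2)


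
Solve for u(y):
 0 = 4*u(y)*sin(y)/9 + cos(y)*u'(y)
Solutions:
 u(y) = C1*cos(y)^(4/9)


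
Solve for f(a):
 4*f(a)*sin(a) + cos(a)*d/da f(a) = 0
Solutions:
 f(a) = C1*cos(a)^4


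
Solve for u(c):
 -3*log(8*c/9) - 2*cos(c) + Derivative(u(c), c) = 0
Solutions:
 u(c) = C1 + 3*c*log(c) - 6*c*log(3) - 3*c + 9*c*log(2) + 2*sin(c)


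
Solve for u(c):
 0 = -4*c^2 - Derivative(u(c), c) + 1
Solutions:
 u(c) = C1 - 4*c^3/3 + c


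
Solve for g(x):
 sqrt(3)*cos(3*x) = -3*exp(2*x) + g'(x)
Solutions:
 g(x) = C1 + 3*exp(2*x)/2 + sqrt(3)*sin(3*x)/3


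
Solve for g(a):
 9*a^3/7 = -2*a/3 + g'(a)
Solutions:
 g(a) = C1 + 9*a^4/28 + a^2/3


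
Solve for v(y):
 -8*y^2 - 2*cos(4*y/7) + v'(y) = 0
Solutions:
 v(y) = C1 + 8*y^3/3 + 7*sin(4*y/7)/2


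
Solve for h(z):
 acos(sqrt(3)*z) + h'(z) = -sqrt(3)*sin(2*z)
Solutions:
 h(z) = C1 - z*acos(sqrt(3)*z) + sqrt(3)*sqrt(1 - 3*z^2)/3 + sqrt(3)*cos(2*z)/2


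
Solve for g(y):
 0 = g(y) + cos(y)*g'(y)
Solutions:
 g(y) = C1*sqrt(sin(y) - 1)/sqrt(sin(y) + 1)


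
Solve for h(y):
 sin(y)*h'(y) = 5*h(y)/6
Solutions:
 h(y) = C1*(cos(y) - 1)^(5/12)/(cos(y) + 1)^(5/12)


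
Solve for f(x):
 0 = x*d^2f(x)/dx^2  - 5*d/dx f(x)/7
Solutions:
 f(x) = C1 + C2*x^(12/7)


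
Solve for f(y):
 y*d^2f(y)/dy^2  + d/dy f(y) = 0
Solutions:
 f(y) = C1 + C2*log(y)


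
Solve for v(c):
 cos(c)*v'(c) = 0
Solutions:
 v(c) = C1


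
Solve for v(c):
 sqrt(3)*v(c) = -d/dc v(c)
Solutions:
 v(c) = C1*exp(-sqrt(3)*c)


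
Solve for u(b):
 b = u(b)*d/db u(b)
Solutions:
 u(b) = -sqrt(C1 + b^2)
 u(b) = sqrt(C1 + b^2)


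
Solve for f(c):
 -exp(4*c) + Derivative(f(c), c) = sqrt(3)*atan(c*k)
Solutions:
 f(c) = C1 + sqrt(3)*Piecewise((c*atan(c*k) - log(c^2*k^2 + 1)/(2*k), Ne(k, 0)), (0, True)) + exp(4*c)/4


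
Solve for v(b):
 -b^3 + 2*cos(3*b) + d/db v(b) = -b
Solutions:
 v(b) = C1 + b^4/4 - b^2/2 - 2*sin(3*b)/3


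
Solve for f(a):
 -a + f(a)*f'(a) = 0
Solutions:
 f(a) = -sqrt(C1 + a^2)
 f(a) = sqrt(C1 + a^2)


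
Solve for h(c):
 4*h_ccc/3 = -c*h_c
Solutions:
 h(c) = C1 + Integral(C2*airyai(-6^(1/3)*c/2) + C3*airybi(-6^(1/3)*c/2), c)


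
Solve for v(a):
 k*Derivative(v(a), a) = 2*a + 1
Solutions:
 v(a) = C1 + a^2/k + a/k


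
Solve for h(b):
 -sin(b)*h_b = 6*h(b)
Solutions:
 h(b) = C1*(cos(b)^3 + 3*cos(b)^2 + 3*cos(b) + 1)/(cos(b)^3 - 3*cos(b)^2 + 3*cos(b) - 1)


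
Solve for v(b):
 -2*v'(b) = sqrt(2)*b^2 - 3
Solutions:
 v(b) = C1 - sqrt(2)*b^3/6 + 3*b/2


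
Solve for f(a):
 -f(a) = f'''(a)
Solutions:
 f(a) = C3*exp(-a) + (C1*sin(sqrt(3)*a/2) + C2*cos(sqrt(3)*a/2))*exp(a/2)


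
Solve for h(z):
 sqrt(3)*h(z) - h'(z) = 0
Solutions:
 h(z) = C1*exp(sqrt(3)*z)


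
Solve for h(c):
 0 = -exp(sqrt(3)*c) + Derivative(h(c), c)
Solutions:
 h(c) = C1 + sqrt(3)*exp(sqrt(3)*c)/3


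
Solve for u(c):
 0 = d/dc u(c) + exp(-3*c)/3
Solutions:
 u(c) = C1 + exp(-3*c)/9


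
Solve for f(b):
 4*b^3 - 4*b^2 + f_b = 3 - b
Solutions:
 f(b) = C1 - b^4 + 4*b^3/3 - b^2/2 + 3*b


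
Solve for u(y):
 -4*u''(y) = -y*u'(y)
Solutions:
 u(y) = C1 + C2*erfi(sqrt(2)*y/4)


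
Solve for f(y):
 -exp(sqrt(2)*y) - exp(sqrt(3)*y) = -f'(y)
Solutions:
 f(y) = C1 + sqrt(2)*exp(sqrt(2)*y)/2 + sqrt(3)*exp(sqrt(3)*y)/3


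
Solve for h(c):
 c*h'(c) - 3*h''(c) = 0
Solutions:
 h(c) = C1 + C2*erfi(sqrt(6)*c/6)


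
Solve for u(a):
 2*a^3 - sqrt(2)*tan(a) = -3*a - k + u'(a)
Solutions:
 u(a) = C1 + a^4/2 + 3*a^2/2 + a*k + sqrt(2)*log(cos(a))


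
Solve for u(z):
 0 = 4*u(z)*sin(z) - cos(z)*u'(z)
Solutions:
 u(z) = C1/cos(z)^4


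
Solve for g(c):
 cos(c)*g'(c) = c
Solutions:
 g(c) = C1 + Integral(c/cos(c), c)


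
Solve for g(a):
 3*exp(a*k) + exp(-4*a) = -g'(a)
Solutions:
 g(a) = C1 + exp(-4*a)/4 - 3*exp(a*k)/k


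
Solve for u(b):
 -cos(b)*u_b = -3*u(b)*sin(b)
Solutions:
 u(b) = C1/cos(b)^3


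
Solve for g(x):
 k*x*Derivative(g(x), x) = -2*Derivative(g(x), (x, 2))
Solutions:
 g(x) = Piecewise((-sqrt(pi)*C1*erf(sqrt(k)*x/2)/sqrt(k) - C2, (k > 0) | (k < 0)), (-C1*x - C2, True))


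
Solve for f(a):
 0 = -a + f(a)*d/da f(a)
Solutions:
 f(a) = -sqrt(C1 + a^2)
 f(a) = sqrt(C1 + a^2)


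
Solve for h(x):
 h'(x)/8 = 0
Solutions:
 h(x) = C1


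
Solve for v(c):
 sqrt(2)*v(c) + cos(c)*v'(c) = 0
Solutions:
 v(c) = C1*(sin(c) - 1)^(sqrt(2)/2)/(sin(c) + 1)^(sqrt(2)/2)


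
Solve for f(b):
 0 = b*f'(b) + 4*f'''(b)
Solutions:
 f(b) = C1 + Integral(C2*airyai(-2^(1/3)*b/2) + C3*airybi(-2^(1/3)*b/2), b)


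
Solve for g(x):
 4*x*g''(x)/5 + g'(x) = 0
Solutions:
 g(x) = C1 + C2/x^(1/4)


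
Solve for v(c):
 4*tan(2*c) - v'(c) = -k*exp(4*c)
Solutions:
 v(c) = C1 + k*exp(4*c)/4 - 2*log(cos(2*c))


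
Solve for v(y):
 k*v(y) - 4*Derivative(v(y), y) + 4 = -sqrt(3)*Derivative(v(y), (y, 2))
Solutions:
 v(y) = C1*exp(sqrt(3)*y*(2 - sqrt(-sqrt(3)*k + 4))/3) + C2*exp(sqrt(3)*y*(sqrt(-sqrt(3)*k + 4) + 2)/3) - 4/k


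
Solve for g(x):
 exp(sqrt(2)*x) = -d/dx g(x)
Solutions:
 g(x) = C1 - sqrt(2)*exp(sqrt(2)*x)/2


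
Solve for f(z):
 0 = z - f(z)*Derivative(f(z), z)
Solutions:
 f(z) = -sqrt(C1 + z^2)
 f(z) = sqrt(C1 + z^2)


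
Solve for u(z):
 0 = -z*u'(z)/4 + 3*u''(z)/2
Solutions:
 u(z) = C1 + C2*erfi(sqrt(3)*z/6)


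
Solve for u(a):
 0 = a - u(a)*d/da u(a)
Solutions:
 u(a) = -sqrt(C1 + a^2)
 u(a) = sqrt(C1 + a^2)


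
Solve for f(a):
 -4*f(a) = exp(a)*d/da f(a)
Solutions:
 f(a) = C1*exp(4*exp(-a))


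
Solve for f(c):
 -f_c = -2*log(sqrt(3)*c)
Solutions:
 f(c) = C1 + 2*c*log(c) - 2*c + c*log(3)


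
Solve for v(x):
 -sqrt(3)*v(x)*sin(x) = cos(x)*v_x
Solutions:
 v(x) = C1*cos(x)^(sqrt(3))


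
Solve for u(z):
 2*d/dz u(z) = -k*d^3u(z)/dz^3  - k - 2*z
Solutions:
 u(z) = C1 + C2*exp(-sqrt(2)*z*sqrt(-1/k)) + C3*exp(sqrt(2)*z*sqrt(-1/k)) - k*z/2 - z^2/2


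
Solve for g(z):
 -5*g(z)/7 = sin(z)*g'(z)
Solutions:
 g(z) = C1*(cos(z) + 1)^(5/14)/(cos(z) - 1)^(5/14)


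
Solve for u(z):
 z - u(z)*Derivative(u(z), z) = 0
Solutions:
 u(z) = -sqrt(C1 + z^2)
 u(z) = sqrt(C1 + z^2)


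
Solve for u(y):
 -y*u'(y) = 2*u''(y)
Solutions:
 u(y) = C1 + C2*erf(y/2)


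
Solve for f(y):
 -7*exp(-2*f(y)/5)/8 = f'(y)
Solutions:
 f(y) = 5*log(-sqrt(C1 - 7*y)) - 5*log(10) + 5*log(5)/2
 f(y) = 5*log(C1 - 7*y)/2 - 5*log(10) + 5*log(5)/2


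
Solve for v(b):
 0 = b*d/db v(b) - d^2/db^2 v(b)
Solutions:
 v(b) = C1 + C2*erfi(sqrt(2)*b/2)


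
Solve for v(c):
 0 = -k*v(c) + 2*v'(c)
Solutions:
 v(c) = C1*exp(c*k/2)


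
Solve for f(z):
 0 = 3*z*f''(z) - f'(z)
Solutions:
 f(z) = C1 + C2*z^(4/3)


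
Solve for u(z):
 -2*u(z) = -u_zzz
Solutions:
 u(z) = C3*exp(2^(1/3)*z) + (C1*sin(2^(1/3)*sqrt(3)*z/2) + C2*cos(2^(1/3)*sqrt(3)*z/2))*exp(-2^(1/3)*z/2)


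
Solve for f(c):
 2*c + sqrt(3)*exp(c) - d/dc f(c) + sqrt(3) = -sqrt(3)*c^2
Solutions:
 f(c) = C1 + sqrt(3)*c^3/3 + c^2 + sqrt(3)*c + sqrt(3)*exp(c)


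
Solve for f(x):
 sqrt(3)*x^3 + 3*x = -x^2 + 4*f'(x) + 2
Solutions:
 f(x) = C1 + sqrt(3)*x^4/16 + x^3/12 + 3*x^2/8 - x/2


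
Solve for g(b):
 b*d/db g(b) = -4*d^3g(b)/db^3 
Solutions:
 g(b) = C1 + Integral(C2*airyai(-2^(1/3)*b/2) + C3*airybi(-2^(1/3)*b/2), b)


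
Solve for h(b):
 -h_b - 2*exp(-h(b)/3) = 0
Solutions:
 h(b) = 3*log(C1 - 2*b/3)


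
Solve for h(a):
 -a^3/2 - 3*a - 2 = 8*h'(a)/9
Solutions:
 h(a) = C1 - 9*a^4/64 - 27*a^2/16 - 9*a/4


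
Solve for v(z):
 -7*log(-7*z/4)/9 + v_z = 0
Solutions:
 v(z) = C1 + 7*z*log(-z)/9 + 7*z*(-2*log(2) - 1 + log(7))/9


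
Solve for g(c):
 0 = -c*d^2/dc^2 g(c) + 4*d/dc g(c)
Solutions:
 g(c) = C1 + C2*c^5


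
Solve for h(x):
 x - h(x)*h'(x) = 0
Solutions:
 h(x) = -sqrt(C1 + x^2)
 h(x) = sqrt(C1 + x^2)


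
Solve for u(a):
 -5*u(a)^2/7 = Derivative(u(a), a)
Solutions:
 u(a) = 7/(C1 + 5*a)


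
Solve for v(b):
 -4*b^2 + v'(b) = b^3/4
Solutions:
 v(b) = C1 + b^4/16 + 4*b^3/3


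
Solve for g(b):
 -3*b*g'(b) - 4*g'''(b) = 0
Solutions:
 g(b) = C1 + Integral(C2*airyai(-6^(1/3)*b/2) + C3*airybi(-6^(1/3)*b/2), b)


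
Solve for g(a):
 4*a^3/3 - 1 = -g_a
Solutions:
 g(a) = C1 - a^4/3 + a


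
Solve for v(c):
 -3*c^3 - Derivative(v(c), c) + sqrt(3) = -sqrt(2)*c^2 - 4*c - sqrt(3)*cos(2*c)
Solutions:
 v(c) = C1 - 3*c^4/4 + sqrt(2)*c^3/3 + 2*c^2 + sqrt(3)*(c + sin(c)*cos(c))


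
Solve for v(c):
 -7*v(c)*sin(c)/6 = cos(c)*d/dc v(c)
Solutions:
 v(c) = C1*cos(c)^(7/6)


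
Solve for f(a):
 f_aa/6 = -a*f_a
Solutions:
 f(a) = C1 + C2*erf(sqrt(3)*a)


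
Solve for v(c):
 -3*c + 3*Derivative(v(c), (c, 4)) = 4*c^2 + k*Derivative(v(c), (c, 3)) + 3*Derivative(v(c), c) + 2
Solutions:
 v(c) = C1 + C2*exp(c*(-2*2^(1/3)*k^2/(-2*k^3 + sqrt(-4*k^6 + (2*k^3 + 729)^2) - 729)^(1/3) + 2*k - 2^(2/3)*(-2*k^3 + sqrt(-4*k^6 + (2*k^3 + 729)^2) - 729)^(1/3))/18) + C3*exp(c*(-8*2^(1/3)*k^2/((-1 + sqrt(3)*I)*(-2*k^3 + sqrt(-4*k^6 + (2*k^3 + 729)^2) - 729)^(1/3)) + 4*k + 2^(2/3)*(-2*k^3 + sqrt(-4*k^6 + (2*k^3 + 729)^2) - 729)^(1/3) - 2^(2/3)*sqrt(3)*I*(-2*k^3 + sqrt(-4*k^6 + (2*k^3 + 729)^2) - 729)^(1/3))/36) + C4*exp(c*(8*2^(1/3)*k^2/((1 + sqrt(3)*I)*(-2*k^3 + sqrt(-4*k^6 + (2*k^3 + 729)^2) - 729)^(1/3)) + 4*k + 2^(2/3)*(-2*k^3 + sqrt(-4*k^6 + (2*k^3 + 729)^2) - 729)^(1/3) + 2^(2/3)*sqrt(3)*I*(-2*k^3 + sqrt(-4*k^6 + (2*k^3 + 729)^2) - 729)^(1/3))/36) - 4*c^3/9 - c^2/2 + 8*c*k/9 - 2*c/3


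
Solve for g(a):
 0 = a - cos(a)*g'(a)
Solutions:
 g(a) = C1 + Integral(a/cos(a), a)


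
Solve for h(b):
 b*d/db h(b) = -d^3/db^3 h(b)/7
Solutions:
 h(b) = C1 + Integral(C2*airyai(-7^(1/3)*b) + C3*airybi(-7^(1/3)*b), b)


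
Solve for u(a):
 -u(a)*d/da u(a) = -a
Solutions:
 u(a) = -sqrt(C1 + a^2)
 u(a) = sqrt(C1 + a^2)


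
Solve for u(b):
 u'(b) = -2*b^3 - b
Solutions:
 u(b) = C1 - b^4/2 - b^2/2


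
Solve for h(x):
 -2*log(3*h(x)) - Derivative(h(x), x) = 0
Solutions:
 Integral(1/(log(_y) + log(3)), (_y, h(x)))/2 = C1 - x


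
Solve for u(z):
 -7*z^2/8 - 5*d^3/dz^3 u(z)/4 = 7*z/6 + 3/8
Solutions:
 u(z) = C1 + C2*z + C3*z^2 - 7*z^5/600 - 7*z^4/180 - z^3/20
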